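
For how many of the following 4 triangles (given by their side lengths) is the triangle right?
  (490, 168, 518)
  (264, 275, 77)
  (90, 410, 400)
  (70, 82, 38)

(490,168,518): 168²+490² = 268324 = 518² → right
(264,275,77): 77²+264² = 75625 = 275² → right
(90,410,400): 90²+400² = 168100 = 410² → right
(70,82,38): 38²+70² = 6344 < 6724 = 82² → obtuse
3 of the 4 are right.

3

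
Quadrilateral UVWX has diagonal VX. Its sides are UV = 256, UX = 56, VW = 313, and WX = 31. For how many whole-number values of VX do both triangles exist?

From triangle UVX: 200 < VX < 312.
From triangle WVX: 282 < VX < 344.
Intersection: 282 < VX < 312, so integers 283 through 311: 29 values.

29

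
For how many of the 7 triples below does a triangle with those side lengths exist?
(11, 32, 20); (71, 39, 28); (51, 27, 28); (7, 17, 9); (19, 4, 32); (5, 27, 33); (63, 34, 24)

1

(11,20,32): 11+20 ≤ 32 → not valid
(28,39,71): 28+39 ≤ 71 → not valid
(27,28,51): 27+28 > 51 → valid
(7,9,17): 7+9 ≤ 17 → not valid
(4,19,32): 4+19 ≤ 32 → not valid
(5,27,33): 5+27 ≤ 33 → not valid
(24,34,63): 24+34 ≤ 63 → not valid
1 of the 7 triples forms a triangle.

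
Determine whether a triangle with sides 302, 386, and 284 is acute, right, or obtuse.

acute

Compare the square of the longest side to the sum of squares of the other two: 284² + 302² = 171860 > 148996 = 386².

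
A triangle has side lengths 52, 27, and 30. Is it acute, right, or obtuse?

obtuse

Compare the square of the longest side to the sum of squares of the other two: 27² + 30² = 1629 < 2704 = 52².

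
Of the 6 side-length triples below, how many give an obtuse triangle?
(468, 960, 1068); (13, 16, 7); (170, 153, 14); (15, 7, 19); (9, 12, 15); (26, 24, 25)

2

(468,960,1068): 468²+960² = 1140624 = 1068² → right
(13,16,7): 7²+13² = 218 < 256 = 16² → obtuse
(170,153,14): 14+153 ≤ 170, not a triangle
(15,7,19): 7²+15² = 274 < 361 = 19² → obtuse
(9,12,15): 9²+12² = 225 = 15² → right
(26,24,25): 24²+25² = 1201 > 676 = 26² → acute
2 of the 6 are obtuse.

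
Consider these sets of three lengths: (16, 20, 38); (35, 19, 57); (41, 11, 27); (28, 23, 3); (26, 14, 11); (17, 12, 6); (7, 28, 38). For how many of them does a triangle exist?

(16,20,38): 16+20 ≤ 38 → not valid
(19,35,57): 19+35 ≤ 57 → not valid
(11,27,41): 11+27 ≤ 41 → not valid
(3,23,28): 3+23 ≤ 28 → not valid
(11,14,26): 11+14 ≤ 26 → not valid
(6,12,17): 6+12 > 17 → valid
(7,28,38): 7+28 ≤ 38 → not valid
1 of the 7 triples forms a triangle.

1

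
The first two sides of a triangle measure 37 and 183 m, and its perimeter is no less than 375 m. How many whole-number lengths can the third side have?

65

Triangle inequality: 146 < x < 220. Perimeter ≥ 375 gives x ≥ 375 − 37 − 183 = 155.
So 155 ≤ x < 220; integers 155 through 219: 65 values.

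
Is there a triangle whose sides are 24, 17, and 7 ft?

The two shorter sides sum to 24, exactly equal to the longest side 24.
That gives only a degenerate (flat) triangle — the inequality must be strict.

No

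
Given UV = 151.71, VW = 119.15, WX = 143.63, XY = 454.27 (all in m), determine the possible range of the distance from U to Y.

39.78 ≤ UY ≤ 868.76 m

The maximum is all hops collinear in one direction: 151.71 + 119.15 + 143.63 + 454.27 = 868.76.
The longest hop is 454.27; the others sum to 414.49. Folding the others back against it leaves at least 454.27 − 414.49 = 39.78.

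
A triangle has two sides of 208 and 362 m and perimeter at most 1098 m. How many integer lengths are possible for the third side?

374

Triangle inequality: 154 < x < 570. Perimeter ≤ 1098 gives x ≤ 1098 − 208 − 362 = 528.
So 154 < x ≤ 528; integers 155 through 528: 374 values.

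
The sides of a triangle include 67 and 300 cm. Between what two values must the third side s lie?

By the triangle inequality, s must be less than 67 + 300 = 367 and greater than |67 − 300| = 233.

233 < s < 367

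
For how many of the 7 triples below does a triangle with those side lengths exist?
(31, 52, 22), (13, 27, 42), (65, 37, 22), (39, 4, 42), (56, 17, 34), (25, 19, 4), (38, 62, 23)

2

(22,31,52): 22+31 > 52 → valid
(13,27,42): 13+27 ≤ 42 → not valid
(22,37,65): 22+37 ≤ 65 → not valid
(4,39,42): 4+39 > 42 → valid
(17,34,56): 17+34 ≤ 56 → not valid
(4,19,25): 4+19 ≤ 25 → not valid
(23,38,62): 23+38 ≤ 62 → not valid
2 of the 7 triples form a triangle.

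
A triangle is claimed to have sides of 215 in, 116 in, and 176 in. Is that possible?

The longest side is 215, and the other two sum to 292.
Since 292 > 215, the triangle inequality holds.

Yes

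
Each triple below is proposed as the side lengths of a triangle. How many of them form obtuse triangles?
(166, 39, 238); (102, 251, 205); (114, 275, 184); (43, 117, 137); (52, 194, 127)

(166,39,238): 39+166 ≤ 238, not a triangle
(102,251,205): 102²+205² = 52429 < 63001 = 251² → obtuse
(114,275,184): 114²+184² = 46852 < 75625 = 275² → obtuse
(43,117,137): 43²+117² = 15538 < 18769 = 137² → obtuse
(52,194,127): 52+127 ≤ 194, not a triangle
3 of the 5 are obtuse.

3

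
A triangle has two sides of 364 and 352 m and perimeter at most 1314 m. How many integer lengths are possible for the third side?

586

Triangle inequality: 12 < x < 716. Perimeter ≤ 1314 gives x ≤ 1314 − 364 − 352 = 598.
So 12 < x ≤ 598; integers 13 through 598: 586 values.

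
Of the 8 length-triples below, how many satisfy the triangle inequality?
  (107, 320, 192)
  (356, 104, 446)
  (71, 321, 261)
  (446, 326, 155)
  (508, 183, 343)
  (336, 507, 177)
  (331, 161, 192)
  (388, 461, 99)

(107,192,320): 107+192 ≤ 320 → not valid
(104,356,446): 104+356 > 446 → valid
(71,261,321): 71+261 > 321 → valid
(155,326,446): 155+326 > 446 → valid
(183,343,508): 183+343 > 508 → valid
(177,336,507): 177+336 > 507 → valid
(161,192,331): 161+192 > 331 → valid
(99,388,461): 99+388 > 461 → valid
7 of the 8 triples form a triangle.

7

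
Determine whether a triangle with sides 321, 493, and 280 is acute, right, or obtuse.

obtuse

Compare the square of the longest side to the sum of squares of the other two: 280² + 321² = 181441 < 243049 = 493².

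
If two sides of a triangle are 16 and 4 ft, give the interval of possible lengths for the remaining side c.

By the triangle inequality, c must be less than 16 + 4 = 20 and greater than |16 − 4| = 12.

12 < c < 20 (ft)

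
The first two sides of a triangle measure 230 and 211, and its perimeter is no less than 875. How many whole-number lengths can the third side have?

Triangle inequality: 19 < x < 441. Perimeter ≥ 875 gives x ≥ 875 − 230 − 211 = 434.
So 434 ≤ x < 441; integers 434 through 440: 7 values.

7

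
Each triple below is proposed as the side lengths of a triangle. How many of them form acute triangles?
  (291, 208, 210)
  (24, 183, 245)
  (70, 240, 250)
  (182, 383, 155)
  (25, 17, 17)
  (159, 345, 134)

1

(291,208,210): 208²+210² = 87364 > 84681 = 291² → acute
(24,183,245): 24+183 ≤ 245, not a triangle
(70,240,250): 70²+240² = 62500 = 250² → right
(182,383,155): 155+182 ≤ 383, not a triangle
(25,17,17): 17²+17² = 578 < 625 = 25² → obtuse
(159,345,134): 134+159 ≤ 345, not a triangle
1 of the 6 is acute.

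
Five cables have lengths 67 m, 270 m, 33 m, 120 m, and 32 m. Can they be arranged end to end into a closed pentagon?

No

For a pentagon, each side must be shorter than the sum of the others.
Here the longest side is 270, but the remaining 4 sides sum to only 252.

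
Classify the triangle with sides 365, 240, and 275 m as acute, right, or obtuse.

Compare the square of the longest side to the sum of squares of the other two: 240² + 275² = 133225 = 365².

right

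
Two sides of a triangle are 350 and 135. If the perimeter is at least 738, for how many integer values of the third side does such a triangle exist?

232

Triangle inequality: 215 < x < 485. Perimeter ≥ 738 gives x ≥ 738 − 350 − 135 = 253.
So 253 ≤ x < 485; integers 253 through 484: 232 values.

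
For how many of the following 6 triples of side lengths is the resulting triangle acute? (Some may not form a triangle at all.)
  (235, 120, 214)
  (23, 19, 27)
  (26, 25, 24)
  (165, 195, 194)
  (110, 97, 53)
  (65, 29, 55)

5

(235,120,214): 120²+214² = 60196 > 55225 = 235² → acute
(23,19,27): 19²+23² = 890 > 729 = 27² → acute
(26,25,24): 24²+25² = 1201 > 676 = 26² → acute
(165,195,194): 165²+194² = 64861 > 38025 = 195² → acute
(110,97,53): 53²+97² = 12218 > 12100 = 110² → acute
(65,29,55): 29²+55² = 3866 < 4225 = 65² → obtuse
5 of the 6 are acute.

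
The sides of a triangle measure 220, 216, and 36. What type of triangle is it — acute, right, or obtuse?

obtuse

Compare the square of the longest side to the sum of squares of the other two: 36² + 216² = 47952 < 48400 = 220².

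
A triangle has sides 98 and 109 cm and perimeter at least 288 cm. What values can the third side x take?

Triangle inequality alone gives 11 < x < 207.
The perimeter condition gives x ≥ 288 − 98 − 109 = 81.
Intersecting the two: 81 ≤ x < 207.

81 ≤ x < 207 cm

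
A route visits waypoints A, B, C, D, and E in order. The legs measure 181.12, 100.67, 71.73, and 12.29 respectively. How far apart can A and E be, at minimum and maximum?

0 ≤ AE ≤ 365.81

The maximum is all hops collinear in one direction: 181.12 + 100.67 + 71.73 + 12.29 = 365.81.
The longest hop is 181.12; the others sum to 184.69. Since 181.12 ≤ 184.69, the path can fold back on itself completely, so the minimum distance is 0.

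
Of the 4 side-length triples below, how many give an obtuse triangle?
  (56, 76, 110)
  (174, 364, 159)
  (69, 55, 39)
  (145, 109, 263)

2

(56,76,110): 56²+76² = 8912 < 12100 = 110² → obtuse
(174,364,159): 159+174 ≤ 364, not a triangle
(69,55,39): 39²+55² = 4546 < 4761 = 69² → obtuse
(145,109,263): 109+145 ≤ 263, not a triangle
2 of the 4 are obtuse.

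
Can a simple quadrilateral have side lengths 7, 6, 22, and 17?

A quadrilateral exists iff every side is shorter than the sum of the others — equivalently, the longest side is less than the sum of the rest.
Longest side 22 < 30 (sum of the remaining 3), so yes.

Yes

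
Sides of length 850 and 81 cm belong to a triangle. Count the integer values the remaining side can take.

161

The third side lies in the open interval (769, 931).
Integers from 770 to 930 inclusive: 930 − 770 + 1 = 161.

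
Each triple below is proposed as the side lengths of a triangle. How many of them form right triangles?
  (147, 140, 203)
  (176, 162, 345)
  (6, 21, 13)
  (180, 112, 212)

2

(147,140,203): 140²+147² = 41209 = 203² → right
(176,162,345): 162+176 ≤ 345, not a triangle
(6,21,13): 6+13 ≤ 21, not a triangle
(180,112,212): 112²+180² = 44944 = 212² → right
2 of the 4 are right.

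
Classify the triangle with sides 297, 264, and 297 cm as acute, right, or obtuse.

Compare the square of the longest side to the sum of squares of the other two: 264² + 297² = 157905 > 88209 = 297².

acute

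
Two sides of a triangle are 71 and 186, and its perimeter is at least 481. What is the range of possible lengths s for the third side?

224 ≤ s < 257

Triangle inequality alone gives 115 < s < 257.
The perimeter condition gives s ≥ 481 − 71 − 186 = 224.
Intersecting the two: 224 ≤ s < 257.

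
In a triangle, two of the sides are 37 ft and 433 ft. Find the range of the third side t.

By the triangle inequality, t must be less than 37 + 433 = 470 and greater than |37 − 433| = 396.

396 < t < 470 (ft)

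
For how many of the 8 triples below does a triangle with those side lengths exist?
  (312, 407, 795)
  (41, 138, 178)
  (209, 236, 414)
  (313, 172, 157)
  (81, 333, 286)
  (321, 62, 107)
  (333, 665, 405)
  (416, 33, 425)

6

(312,407,795): 312+407 ≤ 795 → not valid
(41,138,178): 41+138 > 178 → valid
(209,236,414): 209+236 > 414 → valid
(157,172,313): 157+172 > 313 → valid
(81,286,333): 81+286 > 333 → valid
(62,107,321): 62+107 ≤ 321 → not valid
(333,405,665): 333+405 > 665 → valid
(33,416,425): 33+416 > 425 → valid
6 of the 8 triples form a triangle.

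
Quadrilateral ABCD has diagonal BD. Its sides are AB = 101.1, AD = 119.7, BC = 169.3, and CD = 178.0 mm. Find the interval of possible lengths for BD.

18.6 < BD < 220.8

From triangle ABD: |101.1 − 119.7| < BD < 101.1 + 119.7, i.e. 18.6 < BD < 220.8.
From triangle CBD: 8.7 < BD < 347.3.
Both must hold, so BD lies in the intersection.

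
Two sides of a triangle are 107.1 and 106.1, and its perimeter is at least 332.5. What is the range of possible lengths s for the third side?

Triangle inequality alone gives 1.0 < s < 213.2.
The perimeter condition gives s ≥ 332.5 − 107.1 − 106.1 = 119.3.
Intersecting the two: 119.3 ≤ s < 213.2.

119.3 ≤ s < 213.2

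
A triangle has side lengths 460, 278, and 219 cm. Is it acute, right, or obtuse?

obtuse

Compare the square of the longest side to the sum of squares of the other two: 219² + 278² = 125245 < 211600 = 460².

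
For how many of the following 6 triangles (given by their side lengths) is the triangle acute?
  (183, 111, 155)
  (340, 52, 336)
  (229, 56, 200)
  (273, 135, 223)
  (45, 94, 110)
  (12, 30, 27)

(183,111,155): 111²+155² = 36346 > 33489 = 183² → acute
(340,52,336): 52²+336² = 115600 = 340² → right
(229,56,200): 56²+200² = 43136 < 52441 = 229² → obtuse
(273,135,223): 135²+223² = 67954 < 74529 = 273² → obtuse
(45,94,110): 45²+94² = 10861 < 12100 = 110² → obtuse
(12,30,27): 12²+27² = 873 < 900 = 30² → obtuse
1 of the 6 is acute.

1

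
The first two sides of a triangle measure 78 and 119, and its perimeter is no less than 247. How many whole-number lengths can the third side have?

147

Triangle inequality: 41 < x < 197. Perimeter ≥ 247 gives x ≥ 247 − 78 − 119 = 50.
So 50 ≤ x < 197; integers 50 through 196: 147 values.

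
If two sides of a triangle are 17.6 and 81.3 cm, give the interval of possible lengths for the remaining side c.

By the triangle inequality, c must be less than 17.6 + 81.3 = 98.9 and greater than |17.6 − 81.3| = 63.7.

63.7 < c < 98.9 (cm)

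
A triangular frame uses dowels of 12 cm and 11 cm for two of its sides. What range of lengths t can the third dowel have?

1 < t < 23

By the triangle inequality, t must be less than 12 + 11 = 23 and greater than |12 − 11| = 1.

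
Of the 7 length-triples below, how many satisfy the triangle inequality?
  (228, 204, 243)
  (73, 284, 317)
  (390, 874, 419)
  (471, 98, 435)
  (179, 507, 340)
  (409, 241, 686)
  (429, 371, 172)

5

(204,228,243): 204+228 > 243 → valid
(73,284,317): 73+284 > 317 → valid
(390,419,874): 390+419 ≤ 874 → not valid
(98,435,471): 98+435 > 471 → valid
(179,340,507): 179+340 > 507 → valid
(241,409,686): 241+409 ≤ 686 → not valid
(172,371,429): 172+371 > 429 → valid
5 of the 7 triples form a triangle.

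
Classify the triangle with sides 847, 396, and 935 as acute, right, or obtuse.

Compare the square of the longest side to the sum of squares of the other two: 396² + 847² = 874225 = 935².

right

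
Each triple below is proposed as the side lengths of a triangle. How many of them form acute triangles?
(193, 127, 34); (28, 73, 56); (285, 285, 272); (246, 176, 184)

2

(193,127,34): 34+127 ≤ 193, not a triangle
(28,73,56): 28²+56² = 3920 < 5329 = 73² → obtuse
(285,285,272): 272²+285² = 155209 > 81225 = 285² → acute
(246,176,184): 176²+184² = 64832 > 60516 = 246² → acute
2 of the 4 are acute.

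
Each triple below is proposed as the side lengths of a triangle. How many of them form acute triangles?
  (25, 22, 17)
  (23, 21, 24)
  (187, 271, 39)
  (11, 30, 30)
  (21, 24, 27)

(25,22,17): 17²+22² = 773 > 625 = 25² → acute
(23,21,24): 21²+23² = 970 > 576 = 24² → acute
(187,271,39): 39+187 ≤ 271, not a triangle
(11,30,30): 11²+30² = 1021 > 900 = 30² → acute
(21,24,27): 21²+24² = 1017 > 729 = 27² → acute
4 of the 5 are acute.

4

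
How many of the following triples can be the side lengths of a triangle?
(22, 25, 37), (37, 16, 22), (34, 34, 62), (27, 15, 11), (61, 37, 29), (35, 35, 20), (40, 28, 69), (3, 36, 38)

6

(22,25,37): 22+25 > 37 → valid
(16,22,37): 16+22 > 37 → valid
(34,34,62): 34+34 > 62 → valid
(11,15,27): 11+15 ≤ 27 → not valid
(29,37,61): 29+37 > 61 → valid
(20,35,35): 20+35 > 35 → valid
(28,40,69): 28+40 ≤ 69 → not valid
(3,36,38): 3+36 > 38 → valid
6 of the 8 triples form a triangle.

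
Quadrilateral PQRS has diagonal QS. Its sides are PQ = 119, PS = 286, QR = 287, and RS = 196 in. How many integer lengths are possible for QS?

From triangle PQS: 167 < QS < 405.
From triangle RQS: 91 < QS < 483.
Intersection: 167 < QS < 405, so integers 168 through 404: 237 values.

237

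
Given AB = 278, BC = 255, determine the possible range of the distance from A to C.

23 ≤ AC ≤ 533

By the triangle inequality, |278 − 255| ≤ AC ≤ 278 + 255.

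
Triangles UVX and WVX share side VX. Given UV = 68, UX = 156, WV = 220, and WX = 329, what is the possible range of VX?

109 < VX < 224

From triangle UVX: |68 − 156| < VX < 68 + 156, i.e. 88 < VX < 224.
From triangle WVX: 109 < VX < 549.
Both must hold, so VX lies in the intersection.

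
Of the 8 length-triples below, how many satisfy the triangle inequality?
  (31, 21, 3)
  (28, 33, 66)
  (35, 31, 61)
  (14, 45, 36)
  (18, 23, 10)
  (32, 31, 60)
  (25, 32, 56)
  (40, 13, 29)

6

(3,21,31): 3+21 ≤ 31 → not valid
(28,33,66): 28+33 ≤ 66 → not valid
(31,35,61): 31+35 > 61 → valid
(14,36,45): 14+36 > 45 → valid
(10,18,23): 10+18 > 23 → valid
(31,32,60): 31+32 > 60 → valid
(25,32,56): 25+32 > 56 → valid
(13,29,40): 13+29 > 40 → valid
6 of the 8 triples form a triangle.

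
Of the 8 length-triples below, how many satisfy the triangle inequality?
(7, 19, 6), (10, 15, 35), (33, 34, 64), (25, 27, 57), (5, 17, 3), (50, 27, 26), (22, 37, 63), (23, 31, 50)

3

(6,7,19): 6+7 ≤ 19 → not valid
(10,15,35): 10+15 ≤ 35 → not valid
(33,34,64): 33+34 > 64 → valid
(25,27,57): 25+27 ≤ 57 → not valid
(3,5,17): 3+5 ≤ 17 → not valid
(26,27,50): 26+27 > 50 → valid
(22,37,63): 22+37 ≤ 63 → not valid
(23,31,50): 23+31 > 50 → valid
3 of the 8 triples form a triangle.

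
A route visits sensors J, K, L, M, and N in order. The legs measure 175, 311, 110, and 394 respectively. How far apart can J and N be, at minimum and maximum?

The maximum is all hops collinear in one direction: 175 + 311 + 110 + 394 = 990.
The longest hop is 394; the others sum to 596. Since 394 ≤ 596, the path can fold back on itself completely, so the minimum distance is 0.

0 ≤ JN ≤ 990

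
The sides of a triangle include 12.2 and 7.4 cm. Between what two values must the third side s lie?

4.8 < s < 19.6

By the triangle inequality, s must be less than 12.2 + 7.4 = 19.6 and greater than |12.2 − 7.4| = 4.8.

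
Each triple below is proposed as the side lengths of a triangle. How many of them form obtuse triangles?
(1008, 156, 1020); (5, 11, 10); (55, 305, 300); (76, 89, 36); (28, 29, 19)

1

(1008,156,1020): 156²+1008² = 1040400 = 1020² → right
(5,11,10): 5²+10² = 125 > 121 = 11² → acute
(55,305,300): 55²+300² = 93025 = 305² → right
(76,89,36): 36²+76² = 7072 < 7921 = 89² → obtuse
(28,29,19): 19²+28² = 1145 > 841 = 29² → acute
1 of the 5 is obtuse.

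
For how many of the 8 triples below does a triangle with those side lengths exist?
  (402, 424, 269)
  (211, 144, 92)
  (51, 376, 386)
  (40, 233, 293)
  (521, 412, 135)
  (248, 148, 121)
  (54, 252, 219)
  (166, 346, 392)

(269,402,424): 269+402 > 424 → valid
(92,144,211): 92+144 > 211 → valid
(51,376,386): 51+376 > 386 → valid
(40,233,293): 40+233 ≤ 293 → not valid
(135,412,521): 135+412 > 521 → valid
(121,148,248): 121+148 > 248 → valid
(54,219,252): 54+219 > 252 → valid
(166,346,392): 166+346 > 392 → valid
7 of the 8 triples form a triangle.

7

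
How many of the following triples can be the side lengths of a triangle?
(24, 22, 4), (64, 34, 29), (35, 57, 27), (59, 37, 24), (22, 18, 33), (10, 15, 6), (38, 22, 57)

6

(4,22,24): 4+22 > 24 → valid
(29,34,64): 29+34 ≤ 64 → not valid
(27,35,57): 27+35 > 57 → valid
(24,37,59): 24+37 > 59 → valid
(18,22,33): 18+22 > 33 → valid
(6,10,15): 6+10 > 15 → valid
(22,38,57): 22+38 > 57 → valid
6 of the 7 triples form a triangle.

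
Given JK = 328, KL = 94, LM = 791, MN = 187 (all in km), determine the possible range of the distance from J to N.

182 ≤ JN ≤ 1400 km

The maximum is all hops collinear in one direction: 328 + 94 + 791 + 187 = 1400.
The longest hop is 791; the others sum to 609. Folding the others back against it leaves at least 791 − 609 = 182.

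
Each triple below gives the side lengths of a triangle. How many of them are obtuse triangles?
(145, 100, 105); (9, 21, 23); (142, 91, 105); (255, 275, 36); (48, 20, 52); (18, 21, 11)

3

(145,100,105): 100²+105² = 21025 = 145² → right
(9,21,23): 9²+21² = 522 < 529 = 23² → obtuse
(142,91,105): 91²+105² = 19306 < 20164 = 142² → obtuse
(255,275,36): 36²+255² = 66321 < 75625 = 275² → obtuse
(48,20,52): 20²+48² = 2704 = 52² → right
(18,21,11): 11²+18² = 445 > 441 = 21² → acute
3 of the 6 are obtuse.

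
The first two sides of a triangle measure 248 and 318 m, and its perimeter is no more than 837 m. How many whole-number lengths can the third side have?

Triangle inequality: 70 < x < 566. Perimeter ≤ 837 gives x ≤ 837 − 248 − 318 = 271.
So 70 < x ≤ 271; integers 71 through 271: 201 values.

201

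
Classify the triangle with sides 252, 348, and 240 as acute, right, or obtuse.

right

Compare the square of the longest side to the sum of squares of the other two: 240² + 252² = 121104 = 348².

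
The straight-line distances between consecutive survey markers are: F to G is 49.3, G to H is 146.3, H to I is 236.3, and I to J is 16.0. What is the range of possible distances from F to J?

The maximum is all hops collinear in one direction: 49.3 + 146.3 + 236.3 + 16.0 = 447.9.
The longest hop is 236.3; the others sum to 211.6. Folding the others back against it leaves at least 236.3 − 211.6 = 24.7.

24.7 ≤ FJ ≤ 447.9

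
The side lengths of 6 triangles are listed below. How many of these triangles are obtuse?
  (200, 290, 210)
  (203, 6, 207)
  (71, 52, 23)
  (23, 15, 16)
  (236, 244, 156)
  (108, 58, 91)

(200,290,210): 200²+210² = 84100 = 290² → right
(203,6,207): 6²+203² = 41245 < 42849 = 207² → obtuse
(71,52,23): 23²+52² = 3233 < 5041 = 71² → obtuse
(23,15,16): 15²+16² = 481 < 529 = 23² → obtuse
(236,244,156): 156²+236² = 80032 > 59536 = 244² → acute
(108,58,91): 58²+91² = 11645 < 11664 = 108² → obtuse
4 of the 6 are obtuse.

4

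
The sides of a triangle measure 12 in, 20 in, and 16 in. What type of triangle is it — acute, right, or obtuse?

Compare the square of the longest side to the sum of squares of the other two: 12² + 16² = 400 = 20².

right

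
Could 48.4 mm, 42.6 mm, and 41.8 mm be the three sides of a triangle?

Yes

The longest side is 48.4, and the other two sum to 84.4.
Since 84.4 > 48.4, the triangle inequality holds.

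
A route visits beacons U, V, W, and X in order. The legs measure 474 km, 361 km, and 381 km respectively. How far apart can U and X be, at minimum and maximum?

0 ≤ UX ≤ 1216 km

The maximum is all hops collinear in one direction: 474 + 361 + 381 = 1216.
The longest hop is 474; the others sum to 742. Since 474 ≤ 742, the path can fold back on itself completely, so the minimum distance is 0.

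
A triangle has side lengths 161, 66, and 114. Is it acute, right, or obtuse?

obtuse

Compare the square of the longest side to the sum of squares of the other two: 66² + 114² = 17352 < 25921 = 161².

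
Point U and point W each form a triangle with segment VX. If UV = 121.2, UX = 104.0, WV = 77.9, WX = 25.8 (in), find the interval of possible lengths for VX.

52.1 < VX < 103.7

From triangle UVX: |121.2 − 104.0| < VX < 121.2 + 104.0, i.e. 17.2 < VX < 225.2.
From triangle WVX: 52.1 < VX < 103.7.
Both must hold, so VX lies in the intersection.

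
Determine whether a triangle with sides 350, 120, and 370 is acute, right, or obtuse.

Compare the square of the longest side to the sum of squares of the other two: 120² + 350² = 136900 = 370².

right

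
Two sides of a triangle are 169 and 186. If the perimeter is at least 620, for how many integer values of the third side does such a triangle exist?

90

Triangle inequality: 17 < x < 355. Perimeter ≥ 620 gives x ≥ 620 − 169 − 186 = 265.
So 265 ≤ x < 355; integers 265 through 354: 90 values.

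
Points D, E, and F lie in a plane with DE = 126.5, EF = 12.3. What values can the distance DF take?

114.2 ≤ DF ≤ 138.8

By the triangle inequality, |126.5 − 12.3| ≤ DF ≤ 126.5 + 12.3.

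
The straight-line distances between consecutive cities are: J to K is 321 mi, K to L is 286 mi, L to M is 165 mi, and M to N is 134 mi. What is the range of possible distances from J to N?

The maximum is all hops collinear in one direction: 321 + 286 + 165 + 134 = 906.
The longest hop is 321; the others sum to 585. Since 321 ≤ 585, the path can fold back on itself completely, so the minimum distance is 0.

0 ≤ JN ≤ 906 mi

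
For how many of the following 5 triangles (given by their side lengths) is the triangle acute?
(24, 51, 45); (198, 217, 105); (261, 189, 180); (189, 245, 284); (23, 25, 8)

(24,51,45): 24²+45² = 2601 = 51² → right
(198,217,105): 105²+198² = 50229 > 47089 = 217² → acute
(261,189,180): 180²+189² = 68121 = 261² → right
(189,245,284): 189²+245² = 95746 > 80656 = 284² → acute
(23,25,8): 8²+23² = 593 < 625 = 25² → obtuse
2 of the 5 are acute.

2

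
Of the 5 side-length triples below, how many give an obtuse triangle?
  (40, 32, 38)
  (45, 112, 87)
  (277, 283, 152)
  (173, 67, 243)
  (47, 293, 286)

(40,32,38): 32²+38² = 2468 > 1600 = 40² → acute
(45,112,87): 45²+87² = 9594 < 12544 = 112² → obtuse
(277,283,152): 152²+277² = 99833 > 80089 = 283² → acute
(173,67,243): 67+173 ≤ 243, not a triangle
(47,293,286): 47²+286² = 84005 < 85849 = 293² → obtuse
2 of the 5 are obtuse.

2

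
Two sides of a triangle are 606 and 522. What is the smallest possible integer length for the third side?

The third side must be strictly greater than |606 − 522| = 84.
The smallest integer above 84 is 85.

85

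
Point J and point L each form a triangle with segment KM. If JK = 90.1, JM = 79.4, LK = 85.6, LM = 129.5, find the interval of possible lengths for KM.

43.9 < KM < 169.5

From triangle JKM: |90.1 − 79.4| < KM < 90.1 + 79.4, i.e. 10.7 < KM < 169.5.
From triangle LKM: 43.9 < KM < 215.1.
Both must hold, so KM lies in the intersection.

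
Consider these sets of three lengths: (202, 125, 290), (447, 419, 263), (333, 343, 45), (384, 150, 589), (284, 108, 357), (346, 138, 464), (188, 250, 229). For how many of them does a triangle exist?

(125,202,290): 125+202 > 290 → valid
(263,419,447): 263+419 > 447 → valid
(45,333,343): 45+333 > 343 → valid
(150,384,589): 150+384 ≤ 589 → not valid
(108,284,357): 108+284 > 357 → valid
(138,346,464): 138+346 > 464 → valid
(188,229,250): 188+229 > 250 → valid
6 of the 7 triples form a triangle.

6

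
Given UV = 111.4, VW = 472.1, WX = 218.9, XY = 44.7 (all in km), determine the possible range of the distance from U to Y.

97.1 ≤ UY ≤ 847.1 km

The maximum is all hops collinear in one direction: 111.4 + 472.1 + 218.9 + 44.7 = 847.1.
The longest hop is 472.1; the others sum to 375.0. Folding the others back against it leaves at least 472.1 − 375.0 = 97.1.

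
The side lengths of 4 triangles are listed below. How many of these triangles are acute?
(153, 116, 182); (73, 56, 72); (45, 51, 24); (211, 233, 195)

3

(153,116,182): 116²+153² = 36865 > 33124 = 182² → acute
(73,56,72): 56²+72² = 8320 > 5329 = 73² → acute
(45,51,24): 24²+45² = 2601 = 51² → right
(211,233,195): 195²+211² = 82546 > 54289 = 233² → acute
3 of the 4 are acute.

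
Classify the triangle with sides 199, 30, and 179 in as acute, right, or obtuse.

obtuse

Compare the square of the longest side to the sum of squares of the other two: 30² + 179² = 32941 < 39601 = 199².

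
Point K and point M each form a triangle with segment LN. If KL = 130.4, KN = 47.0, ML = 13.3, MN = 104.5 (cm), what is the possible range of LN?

From triangle KLN: |130.4 − 47.0| < LN < 130.4 + 47.0, i.e. 83.4 < LN < 177.4.
From triangle MLN: 91.2 < LN < 117.8.
Both must hold, so LN lies in the intersection.

91.2 < LN < 117.8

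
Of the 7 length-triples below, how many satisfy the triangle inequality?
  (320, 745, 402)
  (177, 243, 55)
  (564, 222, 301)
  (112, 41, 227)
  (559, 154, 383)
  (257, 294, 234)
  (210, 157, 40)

1

(320,402,745): 320+402 ≤ 745 → not valid
(55,177,243): 55+177 ≤ 243 → not valid
(222,301,564): 222+301 ≤ 564 → not valid
(41,112,227): 41+112 ≤ 227 → not valid
(154,383,559): 154+383 ≤ 559 → not valid
(234,257,294): 234+257 > 294 → valid
(40,157,210): 40+157 ≤ 210 → not valid
1 of the 7 triples forms a triangle.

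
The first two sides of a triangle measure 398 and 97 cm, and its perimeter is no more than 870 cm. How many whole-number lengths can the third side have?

Triangle inequality: 301 < x < 495. Perimeter ≤ 870 gives x ≤ 870 − 398 − 97 = 375.
So 301 < x ≤ 375; integers 302 through 375: 74 values.

74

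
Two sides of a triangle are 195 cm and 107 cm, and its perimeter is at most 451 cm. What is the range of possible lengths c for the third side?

Triangle inequality alone gives 88 < c < 302.
The perimeter condition gives c ≤ 451 − 195 − 107 = 149.
Intersecting the two: 88 < c ≤ 149.

88 < c ≤ 149 cm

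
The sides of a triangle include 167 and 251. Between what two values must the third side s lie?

By the triangle inequality, s must be less than 167 + 251 = 418 and greater than |167 − 251| = 84.

84 < s < 418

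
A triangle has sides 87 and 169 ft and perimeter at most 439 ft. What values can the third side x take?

82 < x ≤ 183

Triangle inequality alone gives 82 < x < 256.
The perimeter condition gives x ≤ 439 − 87 − 169 = 183.
Intersecting the two: 82 < x ≤ 183.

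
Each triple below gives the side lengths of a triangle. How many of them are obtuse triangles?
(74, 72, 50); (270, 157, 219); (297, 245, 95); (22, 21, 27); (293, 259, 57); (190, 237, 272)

3

(74,72,50): 50²+72² = 7684 > 5476 = 74² → acute
(270,157,219): 157²+219² = 72610 < 72900 = 270² → obtuse
(297,245,95): 95²+245² = 69050 < 88209 = 297² → obtuse
(22,21,27): 21²+22² = 925 > 729 = 27² → acute
(293,259,57): 57²+259² = 70330 < 85849 = 293² → obtuse
(190,237,272): 190²+237² = 92269 > 73984 = 272² → acute
3 of the 6 are obtuse.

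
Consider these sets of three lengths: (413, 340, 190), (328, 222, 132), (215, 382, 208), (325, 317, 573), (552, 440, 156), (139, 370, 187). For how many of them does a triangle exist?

5

(190,340,413): 190+340 > 413 → valid
(132,222,328): 132+222 > 328 → valid
(208,215,382): 208+215 > 382 → valid
(317,325,573): 317+325 > 573 → valid
(156,440,552): 156+440 > 552 → valid
(139,187,370): 139+187 ≤ 370 → not valid
5 of the 6 triples form a triangle.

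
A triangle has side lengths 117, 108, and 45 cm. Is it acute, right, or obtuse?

right

Compare the square of the longest side to the sum of squares of the other two: 45² + 108² = 13689 = 117².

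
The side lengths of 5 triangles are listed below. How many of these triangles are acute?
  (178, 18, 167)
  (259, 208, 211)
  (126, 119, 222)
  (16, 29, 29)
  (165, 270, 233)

3

(178,18,167): 18²+167² = 28213 < 31684 = 178² → obtuse
(259,208,211): 208²+211² = 87785 > 67081 = 259² → acute
(126,119,222): 119²+126² = 30037 < 49284 = 222² → obtuse
(16,29,29): 16²+29² = 1097 > 841 = 29² → acute
(165,270,233): 165²+233² = 81514 > 72900 = 270² → acute
3 of the 5 are acute.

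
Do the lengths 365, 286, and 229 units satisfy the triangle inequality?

The longest side is 365, and the other two sum to 515.
Since 515 > 365, the triangle inequality holds.

Yes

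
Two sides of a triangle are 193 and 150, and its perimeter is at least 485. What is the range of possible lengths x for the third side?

142 ≤ x < 343

Triangle inequality alone gives 43 < x < 343.
The perimeter condition gives x ≥ 485 − 193 − 150 = 142.
Intersecting the two: 142 ≤ x < 343.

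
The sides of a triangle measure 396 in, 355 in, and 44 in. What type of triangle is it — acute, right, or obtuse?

Compare the square of the longest side to the sum of squares of the other two: 44² + 355² = 127961 < 156816 = 396².

obtuse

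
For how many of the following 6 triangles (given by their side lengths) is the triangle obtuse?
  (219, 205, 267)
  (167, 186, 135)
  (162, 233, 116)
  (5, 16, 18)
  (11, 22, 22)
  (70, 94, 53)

3

(219,205,267): 205²+219² = 89986 > 71289 = 267² → acute
(167,186,135): 135²+167² = 46114 > 34596 = 186² → acute
(162,233,116): 116²+162² = 39700 < 54289 = 233² → obtuse
(5,16,18): 5²+16² = 281 < 324 = 18² → obtuse
(11,22,22): 11²+22² = 605 > 484 = 22² → acute
(70,94,53): 53²+70² = 7709 < 8836 = 94² → obtuse
3 of the 6 are obtuse.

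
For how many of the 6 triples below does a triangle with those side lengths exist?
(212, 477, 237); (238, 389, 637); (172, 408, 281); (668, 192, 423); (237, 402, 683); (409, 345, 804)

(212,237,477): 212+237 ≤ 477 → not valid
(238,389,637): 238+389 ≤ 637 → not valid
(172,281,408): 172+281 > 408 → valid
(192,423,668): 192+423 ≤ 668 → not valid
(237,402,683): 237+402 ≤ 683 → not valid
(345,409,804): 345+409 ≤ 804 → not valid
1 of the 6 triples forms a triangle.

1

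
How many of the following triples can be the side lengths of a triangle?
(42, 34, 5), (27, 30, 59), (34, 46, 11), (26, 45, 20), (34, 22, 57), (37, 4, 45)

1

(5,34,42): 5+34 ≤ 42 → not valid
(27,30,59): 27+30 ≤ 59 → not valid
(11,34,46): 11+34 ≤ 46 → not valid
(20,26,45): 20+26 > 45 → valid
(22,34,57): 22+34 ≤ 57 → not valid
(4,37,45): 4+37 ≤ 45 → not valid
1 of the 6 triples forms a triangle.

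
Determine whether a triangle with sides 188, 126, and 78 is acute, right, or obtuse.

obtuse

Compare the square of the longest side to the sum of squares of the other two: 78² + 126² = 21960 < 35344 = 188².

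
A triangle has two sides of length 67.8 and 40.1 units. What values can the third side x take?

27.7 < x < 107.9 (units)

By the triangle inequality, x must be less than 67.8 + 40.1 = 107.9 and greater than |67.8 − 40.1| = 27.7.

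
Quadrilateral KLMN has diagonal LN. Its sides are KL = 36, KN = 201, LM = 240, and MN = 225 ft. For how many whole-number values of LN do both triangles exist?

71

From triangle KLN: 165 < LN < 237.
From triangle MLN: 15 < LN < 465.
Intersection: 165 < LN < 237, so integers 166 through 236: 71 values.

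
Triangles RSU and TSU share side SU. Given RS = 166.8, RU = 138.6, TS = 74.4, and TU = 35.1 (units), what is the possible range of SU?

From triangle RSU: |166.8 − 138.6| < SU < 166.8 + 138.6, i.e. 28.2 < SU < 305.4.
From triangle TSU: 39.3 < SU < 109.5.
Both must hold, so SU lies in the intersection.

39.3 < SU < 109.5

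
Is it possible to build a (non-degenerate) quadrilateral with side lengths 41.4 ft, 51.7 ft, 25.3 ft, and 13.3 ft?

A quadrilateral exists iff every side is shorter than the sum of the others — equivalently, the longest side is less than the sum of the rest.
Longest side 51.7 < 80.0 (sum of the remaining 3), so yes.

Yes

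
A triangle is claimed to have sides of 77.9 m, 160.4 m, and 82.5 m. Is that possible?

No

The two shorter sides sum to 160.4, exactly equal to the longest side 160.4.
That gives only a degenerate (flat) triangle — the inequality must be strict.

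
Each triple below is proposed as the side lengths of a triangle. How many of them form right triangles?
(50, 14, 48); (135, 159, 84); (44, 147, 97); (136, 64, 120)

(50,14,48): 14²+48² = 2500 = 50² → right
(135,159,84): 84²+135² = 25281 = 159² → right
(44,147,97): 44+97 ≤ 147, not a triangle
(136,64,120): 64²+120² = 18496 = 136² → right
3 of the 4 are right.

3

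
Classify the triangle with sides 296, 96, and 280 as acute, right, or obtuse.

right

Compare the square of the longest side to the sum of squares of the other two: 96² + 280² = 87616 = 296².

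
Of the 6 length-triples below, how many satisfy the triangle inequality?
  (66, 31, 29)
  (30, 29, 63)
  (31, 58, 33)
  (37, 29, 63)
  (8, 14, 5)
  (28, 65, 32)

2

(29,31,66): 29+31 ≤ 66 → not valid
(29,30,63): 29+30 ≤ 63 → not valid
(31,33,58): 31+33 > 58 → valid
(29,37,63): 29+37 > 63 → valid
(5,8,14): 5+8 ≤ 14 → not valid
(28,32,65): 28+32 ≤ 65 → not valid
2 of the 6 triples form a triangle.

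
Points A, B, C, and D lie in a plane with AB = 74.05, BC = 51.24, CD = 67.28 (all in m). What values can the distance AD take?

0 ≤ AD ≤ 192.57 m

The maximum is all hops collinear in one direction: 74.05 + 51.24 + 67.28 = 192.57.
The longest hop is 74.05; the others sum to 118.52. Since 74.05 ≤ 118.52, the path can fold back on itself completely, so the minimum distance is 0.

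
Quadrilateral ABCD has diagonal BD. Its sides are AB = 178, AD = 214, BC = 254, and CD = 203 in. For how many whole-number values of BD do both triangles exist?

340

From triangle ABD: 36 < BD < 392.
From triangle CBD: 51 < BD < 457.
Intersection: 51 < BD < 392, so integers 52 through 391: 340 values.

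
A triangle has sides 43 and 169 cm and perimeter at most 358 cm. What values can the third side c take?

126 < c ≤ 146

Triangle inequality alone gives 126 < c < 212.
The perimeter condition gives c ≤ 358 − 43 − 169 = 146.
Intersecting the two: 126 < c ≤ 146.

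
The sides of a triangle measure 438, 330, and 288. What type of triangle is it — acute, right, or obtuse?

Compare the square of the longest side to the sum of squares of the other two: 288² + 330² = 191844 = 438².

right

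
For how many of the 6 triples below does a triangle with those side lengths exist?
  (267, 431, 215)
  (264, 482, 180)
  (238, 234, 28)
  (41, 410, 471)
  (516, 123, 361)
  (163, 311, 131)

2

(215,267,431): 215+267 > 431 → valid
(180,264,482): 180+264 ≤ 482 → not valid
(28,234,238): 28+234 > 238 → valid
(41,410,471): 41+410 ≤ 471 → not valid
(123,361,516): 123+361 ≤ 516 → not valid
(131,163,311): 131+163 ≤ 311 → not valid
2 of the 6 triples form a triangle.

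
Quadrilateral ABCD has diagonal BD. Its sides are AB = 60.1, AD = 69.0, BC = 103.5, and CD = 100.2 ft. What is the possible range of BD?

8.9 < BD < 129.1

From triangle ABD: |60.1 − 69.0| < BD < 60.1 + 69.0, i.e. 8.9 < BD < 129.1.
From triangle CBD: 3.3 < BD < 203.7.
Both must hold, so BD lies in the intersection.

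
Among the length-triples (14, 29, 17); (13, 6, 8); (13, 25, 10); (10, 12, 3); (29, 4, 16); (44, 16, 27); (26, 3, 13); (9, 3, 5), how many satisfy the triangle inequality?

3

(14,17,29): 14+17 > 29 → valid
(6,8,13): 6+8 > 13 → valid
(10,13,25): 10+13 ≤ 25 → not valid
(3,10,12): 3+10 > 12 → valid
(4,16,29): 4+16 ≤ 29 → not valid
(16,27,44): 16+27 ≤ 44 → not valid
(3,13,26): 3+13 ≤ 26 → not valid
(3,5,9): 3+5 ≤ 9 → not valid
3 of the 8 triples form a triangle.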